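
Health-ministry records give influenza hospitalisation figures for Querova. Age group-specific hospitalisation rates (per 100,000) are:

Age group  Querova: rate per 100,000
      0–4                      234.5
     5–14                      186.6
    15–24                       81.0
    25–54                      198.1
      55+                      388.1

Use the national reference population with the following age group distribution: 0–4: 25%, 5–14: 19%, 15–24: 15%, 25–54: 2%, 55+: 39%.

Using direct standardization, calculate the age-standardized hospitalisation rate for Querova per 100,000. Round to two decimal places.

Standard weights: 0.25, 0.19, 0.15, 0.02, 0.39.
Standardized rate: 0.2500×234.5 + 0.1900×186.6 + 0.1500×81.0 + 0.0200×198.1 + 0.3900×388.1 = 261.5500 per 100,000.

261.55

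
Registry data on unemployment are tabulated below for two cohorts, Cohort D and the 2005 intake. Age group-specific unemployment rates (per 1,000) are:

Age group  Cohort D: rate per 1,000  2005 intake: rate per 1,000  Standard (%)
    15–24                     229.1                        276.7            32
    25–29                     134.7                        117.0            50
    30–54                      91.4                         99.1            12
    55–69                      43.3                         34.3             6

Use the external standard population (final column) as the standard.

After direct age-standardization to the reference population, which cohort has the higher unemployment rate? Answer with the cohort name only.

Standard weights: 0.32, 0.50, 0.12, 0.06.
Cohort D: 0.3200×229.1 + 0.5000×134.7 + 0.1200×91.4 + 0.0600×43.3 = 154.2280 per 1,000.
The 2005 intake: 0.3200×276.7 + 0.5000×117.0 + 0.1200×99.1 + 0.0600×34.3 = 160.9940 per 1,000.

2005 intake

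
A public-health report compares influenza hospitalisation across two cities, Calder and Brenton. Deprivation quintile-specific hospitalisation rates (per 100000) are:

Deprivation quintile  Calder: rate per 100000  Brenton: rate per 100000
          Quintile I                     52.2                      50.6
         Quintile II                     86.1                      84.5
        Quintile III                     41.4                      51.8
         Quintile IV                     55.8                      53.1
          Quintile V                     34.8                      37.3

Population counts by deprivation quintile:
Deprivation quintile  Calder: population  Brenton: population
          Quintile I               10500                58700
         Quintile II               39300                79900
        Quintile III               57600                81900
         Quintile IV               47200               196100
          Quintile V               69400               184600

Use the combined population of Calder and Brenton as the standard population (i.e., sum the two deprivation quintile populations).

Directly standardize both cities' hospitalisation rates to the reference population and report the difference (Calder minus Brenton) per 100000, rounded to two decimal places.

Combined standard total = 825200; weights = 0.0839, 0.1444, 0.1690, 0.2948, 0.3078.
Calder: 0.0839×52.2 + 0.1444×86.1 + 0.1690×41.4 + 0.2948×55.8 + 0.3078×34.8 = 50.9767 per 100000.
Brenton: 0.0839×50.6 + 0.1444×84.5 + 0.1690×51.8 + 0.2948×53.1 + 0.3078×37.3 = 52.3430 per 100000.
Difference = 50.9767 − 52.3430 = -1.3663.

-1.37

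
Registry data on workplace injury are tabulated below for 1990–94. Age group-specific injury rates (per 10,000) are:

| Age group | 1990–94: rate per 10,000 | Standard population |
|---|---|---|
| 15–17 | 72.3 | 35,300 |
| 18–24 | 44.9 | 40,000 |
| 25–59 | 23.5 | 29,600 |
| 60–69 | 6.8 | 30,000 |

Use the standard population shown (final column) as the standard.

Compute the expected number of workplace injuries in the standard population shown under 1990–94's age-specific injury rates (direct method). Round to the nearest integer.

525

Expected workplace injuries = Σ (standard pop × age-specific rate ÷ 10,000)
= 35,300×72.3/10,000 + 40,000×44.9/10,000 + 29,600×23.5/10,000 + 30,000×6.8/10,000
= 255.22 + 179.60 + 69.56 + 20.40 = 524.78.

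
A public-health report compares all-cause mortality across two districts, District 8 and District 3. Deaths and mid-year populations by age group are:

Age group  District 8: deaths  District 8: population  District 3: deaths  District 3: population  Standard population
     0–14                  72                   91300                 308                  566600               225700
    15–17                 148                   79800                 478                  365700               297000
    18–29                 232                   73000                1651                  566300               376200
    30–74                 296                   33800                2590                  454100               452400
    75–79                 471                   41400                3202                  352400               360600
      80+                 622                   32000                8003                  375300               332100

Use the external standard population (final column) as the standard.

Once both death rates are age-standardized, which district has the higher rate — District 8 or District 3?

Age-specific rates per 1000 for District 8: 0.789, 1.855, 3.178, 8.757, 11.377, 19.438.
For District 3: 0.544, 1.307, 2.915, 5.704, 9.086, 21.324.
Standard total = 2044000; weights = 0.1104, 0.1453, 0.1841, 0.2213, 0.1764, 0.1625.
District 8: 0.1104×0.789 + 0.1453×1.855 + 0.1841×3.178 + 0.2213×8.757 + 0.1764×11.377 + 0.1625×19.438 = 8.0450 per 1000.
District 3: 0.1104×0.544 + 0.1453×1.307 + 0.1841×2.915 + 0.2213×5.704 + 0.1764×9.086 + 0.1625×21.324 = 7.1166 per 1000.
The crude rates (5.24 vs 6.06) would put District 3 higher, but that reflects its age composition; once standardized to a common age structure, District 8 has the higher underlying rate.

District 8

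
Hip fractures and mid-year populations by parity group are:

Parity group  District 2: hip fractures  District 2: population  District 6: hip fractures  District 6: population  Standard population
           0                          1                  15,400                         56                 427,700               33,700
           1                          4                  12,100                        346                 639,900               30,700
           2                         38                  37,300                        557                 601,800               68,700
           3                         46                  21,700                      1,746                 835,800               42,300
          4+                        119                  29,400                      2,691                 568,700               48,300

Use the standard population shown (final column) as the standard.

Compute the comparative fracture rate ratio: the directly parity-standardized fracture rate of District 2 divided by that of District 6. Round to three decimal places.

0.915

Parity-specific rates per 100,000 for District 2: 6.49, 33.06, 101.88, 211.98, 404.76.
For District 6: 13.09, 54.07, 92.56, 208.90, 473.18.
Standard total = 223,700; weights = 0.1506, 0.1372, 0.3071, 0.1891, 0.2159.
District 2: 0.1506×6.49 + 0.1372×33.06 + 0.3071×101.88 + 0.1891×211.98 + 0.2159×404.76 = 164.2801 per 100,000.
District 6: 0.1506×13.09 + 0.1372×54.07 + 0.3071×92.56 + 0.1891×208.90 + 0.2159×473.18 = 179.4866 per 100,000.
Ratio = 164.2801 ÷ 179.4866 = 0.91528.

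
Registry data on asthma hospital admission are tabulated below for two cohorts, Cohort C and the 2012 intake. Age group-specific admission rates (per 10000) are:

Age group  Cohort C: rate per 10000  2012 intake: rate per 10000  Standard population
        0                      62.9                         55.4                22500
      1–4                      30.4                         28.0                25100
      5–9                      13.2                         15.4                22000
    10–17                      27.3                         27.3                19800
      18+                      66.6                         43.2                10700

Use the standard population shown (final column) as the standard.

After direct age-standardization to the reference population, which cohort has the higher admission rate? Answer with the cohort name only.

Cohort C

Standard total = 100100; weights = 0.2248, 0.2507, 0.2198, 0.1978, 0.1069.
Cohort C: 0.2248×62.9 + 0.2507×30.4 + 0.2198×13.2 + 0.1978×27.3 + 0.1069×66.6 = 37.1813 per 10000.
The 2012 intake: 0.2248×55.4 + 0.2507×28.0 + 0.2198×15.4 + 0.1978×27.3 + 0.1069×43.2 = 32.8759 per 10000.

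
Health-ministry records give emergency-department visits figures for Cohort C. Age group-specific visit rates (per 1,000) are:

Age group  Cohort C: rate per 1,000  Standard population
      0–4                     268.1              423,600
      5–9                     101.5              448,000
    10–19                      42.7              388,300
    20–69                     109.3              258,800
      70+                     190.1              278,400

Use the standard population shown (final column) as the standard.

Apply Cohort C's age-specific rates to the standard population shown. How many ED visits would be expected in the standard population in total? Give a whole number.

Expected ED visits = Σ (standard pop × age-specific rate ÷ 1,000)
= 423,600×268.1/1,000 + 448,000×101.5/1,000 + 388,300×42.7/1,000 + 258,800×109.3/1,000 + 278,400×190.1/1,000
= 113567.16 + 45472.00 + 16580.41 + 28286.84 + 52923.84 = 256830.25.

256830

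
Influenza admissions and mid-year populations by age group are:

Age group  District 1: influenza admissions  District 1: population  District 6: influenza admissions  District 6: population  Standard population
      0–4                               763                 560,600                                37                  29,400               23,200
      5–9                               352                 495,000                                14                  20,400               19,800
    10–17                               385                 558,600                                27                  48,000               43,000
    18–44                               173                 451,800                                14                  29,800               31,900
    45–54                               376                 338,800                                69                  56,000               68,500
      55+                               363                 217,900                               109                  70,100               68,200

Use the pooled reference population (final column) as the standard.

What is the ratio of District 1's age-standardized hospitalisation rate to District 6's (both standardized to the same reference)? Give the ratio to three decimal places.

1.017

Age-specific rates per 100,000 for District 1: 136.10, 71.11, 68.92, 38.29, 110.98, 166.59.
For District 6: 125.85, 68.63, 56.25, 46.98, 123.21, 155.49.
Standard total = 254,600; weights = 0.0911, 0.0778, 0.1689, 0.1253, 0.2690, 0.2679.
District 1: 0.0911×136.10 + 0.0778×71.11 + 0.1689×68.92 + 0.1253×38.29 + 0.2690×110.98 + 0.2679×166.59 = 108.8545 per 100,000.
District 6: 0.0911×125.85 + 0.0778×68.63 + 0.1689×56.25 + 0.1253×46.98 + 0.2690×123.21 + 0.2679×155.49 = 106.9941 per 100,000.
Ratio = 108.8545 ÷ 106.9941 = 1.01739.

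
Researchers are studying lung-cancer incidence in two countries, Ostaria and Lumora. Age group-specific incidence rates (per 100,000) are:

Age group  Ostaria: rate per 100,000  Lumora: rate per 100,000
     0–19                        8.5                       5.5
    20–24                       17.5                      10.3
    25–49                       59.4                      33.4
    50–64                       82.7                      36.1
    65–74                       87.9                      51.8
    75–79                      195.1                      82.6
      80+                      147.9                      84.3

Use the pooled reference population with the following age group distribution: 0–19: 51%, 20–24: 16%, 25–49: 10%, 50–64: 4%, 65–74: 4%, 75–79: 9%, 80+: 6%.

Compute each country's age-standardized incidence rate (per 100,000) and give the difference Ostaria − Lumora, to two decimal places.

22.53

Standard weights: 0.51, 0.16, 0.10, 0.04, 0.04, 0.09, 0.06.
Ostaria: 0.5100×8.5 + 0.1600×17.5 + 0.1000×59.4 + 0.0400×82.7 + 0.0400×87.9 + 0.0900×195.1 + 0.0600×147.9 = 46.3320 per 100,000.
Lumora: 0.5100×5.5 + 0.1600×10.3 + 0.1000×33.4 + 0.0400×36.1 + 0.0400×51.8 + 0.0900×82.6 + 0.0600×84.3 = 23.8010 per 100,000.
Difference = 46.3320 − 23.8010 = 22.5310.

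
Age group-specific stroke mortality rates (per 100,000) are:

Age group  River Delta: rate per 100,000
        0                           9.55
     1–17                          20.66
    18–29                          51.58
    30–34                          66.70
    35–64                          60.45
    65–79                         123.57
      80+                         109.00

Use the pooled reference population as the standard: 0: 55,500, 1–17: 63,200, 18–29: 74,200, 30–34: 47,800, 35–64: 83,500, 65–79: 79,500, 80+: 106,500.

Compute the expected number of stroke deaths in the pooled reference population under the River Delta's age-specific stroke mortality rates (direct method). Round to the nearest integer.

353

Expected stroke deaths = Σ (standard pop × age-specific rate ÷ 100,000)
= 55,500×9.55/100,000 + 63,200×20.66/100,000 + 74,200×51.58/100,000 + 47,800×66.70/100,000 + 83,500×60.45/100,000 + 79,500×123.57/100,000 + 106,500×109.00/100,000
= 5.30 + 13.06 + 38.27 + 31.88 + 50.48 + 98.24 + 116.08 = 353.31.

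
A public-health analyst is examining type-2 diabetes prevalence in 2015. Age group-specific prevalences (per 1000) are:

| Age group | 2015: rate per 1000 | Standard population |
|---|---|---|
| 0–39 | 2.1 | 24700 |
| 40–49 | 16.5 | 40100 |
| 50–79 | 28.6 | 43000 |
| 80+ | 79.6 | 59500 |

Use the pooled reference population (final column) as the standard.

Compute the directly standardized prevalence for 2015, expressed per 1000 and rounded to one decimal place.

39.9

Standard total = 167300; weights = 0.1476, 0.2397, 0.2570, 0.3556.
Standardized rate: 0.1476×2.1 + 0.2397×16.5 + 0.2570×28.6 + 0.3556×79.6 = 39.9254 per 1000.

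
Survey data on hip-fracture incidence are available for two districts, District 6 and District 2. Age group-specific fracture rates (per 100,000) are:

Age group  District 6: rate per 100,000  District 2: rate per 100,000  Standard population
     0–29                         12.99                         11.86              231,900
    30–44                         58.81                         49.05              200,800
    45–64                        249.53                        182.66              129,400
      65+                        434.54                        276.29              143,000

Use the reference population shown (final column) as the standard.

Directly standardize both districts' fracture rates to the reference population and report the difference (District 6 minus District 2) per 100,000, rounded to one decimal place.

Standard total = 705,100; weights = 0.3289, 0.2848, 0.1835, 0.2028.
District 6: 0.3289×12.99 + 0.2848×58.81 + 0.1835×249.53 + 0.2028×434.54 = 154.9423 per 100,000.
District 2: 0.3289×11.86 + 0.2848×49.05 + 0.1835×182.66 + 0.2028×276.29 = 107.4248 per 100,000.
Difference = 154.9423 − 107.4248 = 47.5175.

47.5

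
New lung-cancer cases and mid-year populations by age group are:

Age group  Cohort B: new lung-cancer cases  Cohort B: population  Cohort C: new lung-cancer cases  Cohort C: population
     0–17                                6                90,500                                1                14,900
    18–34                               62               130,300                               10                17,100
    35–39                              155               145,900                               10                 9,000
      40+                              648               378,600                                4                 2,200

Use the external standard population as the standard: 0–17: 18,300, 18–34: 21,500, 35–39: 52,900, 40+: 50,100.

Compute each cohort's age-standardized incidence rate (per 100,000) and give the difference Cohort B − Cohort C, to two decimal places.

-7.20

Age-specific rates per 100,000 for Cohort B: 6.63, 47.58, 106.24, 171.16.
For Cohort C: 6.71, 58.48, 111.11, 181.82.
Standard total = 142,800; weights = 0.1282, 0.1506, 0.3704, 0.3508.
Cohort B: 0.1282×6.63 + 0.1506×47.58 + 0.3704×106.24 + 0.3508×171.16 = 107.4178 per 100,000.
Cohort C: 0.1282×6.71 + 0.1506×58.48 + 0.3704×111.11 + 0.3508×181.82 = 114.6148 per 100,000.
Difference = 107.4178 − 114.6148 = -7.1971.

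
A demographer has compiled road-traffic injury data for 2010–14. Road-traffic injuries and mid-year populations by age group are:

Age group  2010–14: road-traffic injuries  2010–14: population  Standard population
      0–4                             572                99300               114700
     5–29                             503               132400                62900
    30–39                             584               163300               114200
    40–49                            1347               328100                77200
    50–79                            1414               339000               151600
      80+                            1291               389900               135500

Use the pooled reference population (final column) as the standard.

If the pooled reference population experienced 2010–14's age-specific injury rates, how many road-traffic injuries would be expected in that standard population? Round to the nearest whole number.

2706

Age-specific rates per 100000 for 2010–14: 576.03, 379.91, 357.62, 410.55, 417.11, 331.11.
Expected road-traffic injuries = Σ (standard pop × age-specific rate ÷ 100000)
= 114700×576.03/100000 + 62900×379.91/100000 + 114200×357.62/100000 + 77200×410.55/100000 + 151600×417.11/100000 + 135500×331.11/100000
= 660.71 + 238.96 + 408.41 + 316.94 + 632.34 + 448.65 = 2706.01.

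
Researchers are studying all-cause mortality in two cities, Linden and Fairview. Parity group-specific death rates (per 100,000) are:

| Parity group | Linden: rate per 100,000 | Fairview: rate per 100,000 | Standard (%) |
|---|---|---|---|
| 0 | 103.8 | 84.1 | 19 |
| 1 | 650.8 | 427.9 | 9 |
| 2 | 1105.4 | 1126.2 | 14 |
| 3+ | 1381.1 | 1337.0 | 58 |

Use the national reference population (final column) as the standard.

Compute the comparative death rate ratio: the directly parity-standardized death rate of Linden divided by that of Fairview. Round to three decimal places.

1.047

Standard weights: 0.19, 0.09, 0.14, 0.58.
Linden: 0.1900×103.8 + 0.0900×650.8 + 0.1400×1105.4 + 0.5800×1381.1 = 1034.0880 per 100,000.
Fairview: 0.1900×84.1 + 0.0900×427.9 + 0.1400×1126.2 + 0.5800×1337.0 = 987.6180 per 100,000.
Ratio = 1034.0880 ÷ 987.6180 = 1.04705.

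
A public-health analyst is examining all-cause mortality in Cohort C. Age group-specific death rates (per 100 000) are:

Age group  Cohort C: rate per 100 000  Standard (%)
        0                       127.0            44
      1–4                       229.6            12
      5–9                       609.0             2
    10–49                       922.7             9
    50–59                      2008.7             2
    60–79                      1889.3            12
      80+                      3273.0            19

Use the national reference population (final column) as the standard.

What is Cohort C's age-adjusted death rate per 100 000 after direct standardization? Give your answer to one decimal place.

Standard weights: 0.44, 0.12, 0.02, 0.09, 0.02, 0.12, 0.19.
Standardized rate: 0.4400×127.0 + 0.1200×229.6 + 0.0200×609.0 + 0.0900×922.7 + 0.0200×2008.7 + 0.1200×1889.3 + 0.1900×3273.0 = 1067.4150 per 100 000.

1067.4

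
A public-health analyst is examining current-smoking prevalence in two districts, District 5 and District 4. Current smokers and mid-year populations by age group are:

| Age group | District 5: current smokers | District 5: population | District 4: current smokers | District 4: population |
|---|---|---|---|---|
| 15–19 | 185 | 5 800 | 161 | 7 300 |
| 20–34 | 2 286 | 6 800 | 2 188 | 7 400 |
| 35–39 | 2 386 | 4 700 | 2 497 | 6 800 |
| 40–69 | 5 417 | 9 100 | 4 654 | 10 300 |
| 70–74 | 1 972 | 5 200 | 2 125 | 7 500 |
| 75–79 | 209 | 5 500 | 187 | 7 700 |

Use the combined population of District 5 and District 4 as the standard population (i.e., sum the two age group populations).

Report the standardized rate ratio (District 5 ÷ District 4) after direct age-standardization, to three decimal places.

Age-specific rates per 1 000 for District 5: 31.897, 336.176, 507.660, 595.275, 379.231, 38.000.
For District 4: 22.055, 295.676, 367.206, 451.845, 283.333, 24.286.
Combined standard total = 84 100; weights = 0.1558, 0.1688, 0.1367, 0.2307, 0.1510, 0.1570.
District 5: 0.1558×31.897 + 0.1688×336.176 + 0.1367×507.660 + 0.2307×595.275 + 0.1510×379.231 + 0.1570×38.000 = 331.6979 per 1 000.
District 4: 0.1558×22.055 + 0.1688×295.676 + 0.1367×367.206 + 0.2307×451.845 + 0.1510×283.333 + 0.1570×24.286 = 254.4004 per 1 000.
Ratio = 331.6979 ÷ 254.4004 = 1.30384.

1.304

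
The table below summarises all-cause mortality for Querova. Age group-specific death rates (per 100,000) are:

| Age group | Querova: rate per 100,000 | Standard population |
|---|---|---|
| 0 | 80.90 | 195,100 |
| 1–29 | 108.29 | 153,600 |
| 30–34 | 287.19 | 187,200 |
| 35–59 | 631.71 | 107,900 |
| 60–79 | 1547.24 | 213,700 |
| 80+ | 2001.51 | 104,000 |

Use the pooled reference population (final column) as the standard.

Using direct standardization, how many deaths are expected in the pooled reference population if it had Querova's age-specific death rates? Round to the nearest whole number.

Expected deaths = Σ (standard pop × age-specific rate ÷ 100,000)
= 195,100×80.90/100,000 + 153,600×108.29/100,000 + 187,200×287.19/100,000 + 107,900×631.71/100,000 + 213,700×1547.24/100,000 + 104,000×2001.51/100,000
= 157.84 + 166.33 + 537.62 + 681.62 + 3306.45 + 2081.57 = 6931.43.

6931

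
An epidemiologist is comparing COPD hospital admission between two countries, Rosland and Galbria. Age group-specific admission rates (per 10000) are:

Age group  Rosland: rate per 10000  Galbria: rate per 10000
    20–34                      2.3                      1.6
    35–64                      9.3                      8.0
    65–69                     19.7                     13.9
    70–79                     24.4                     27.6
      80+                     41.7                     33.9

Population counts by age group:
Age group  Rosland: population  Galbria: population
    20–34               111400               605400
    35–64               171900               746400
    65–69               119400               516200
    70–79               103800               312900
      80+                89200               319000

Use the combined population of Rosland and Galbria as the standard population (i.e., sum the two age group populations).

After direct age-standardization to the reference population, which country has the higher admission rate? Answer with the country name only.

Rosland

Combined standard total = 3095600; weights = 0.2316, 0.2966, 0.2053, 0.1346, 0.1319.
Rosland: 0.2316×2.3 + 0.2966×9.3 + 0.2053×19.7 + 0.1346×24.4 + 0.1319×41.7 = 16.1195 per 10000.
Galbria: 0.2316×1.6 + 0.2966×8.0 + 0.2053×13.9 + 0.1346×27.6 + 0.1319×33.9 = 13.7831 per 10000.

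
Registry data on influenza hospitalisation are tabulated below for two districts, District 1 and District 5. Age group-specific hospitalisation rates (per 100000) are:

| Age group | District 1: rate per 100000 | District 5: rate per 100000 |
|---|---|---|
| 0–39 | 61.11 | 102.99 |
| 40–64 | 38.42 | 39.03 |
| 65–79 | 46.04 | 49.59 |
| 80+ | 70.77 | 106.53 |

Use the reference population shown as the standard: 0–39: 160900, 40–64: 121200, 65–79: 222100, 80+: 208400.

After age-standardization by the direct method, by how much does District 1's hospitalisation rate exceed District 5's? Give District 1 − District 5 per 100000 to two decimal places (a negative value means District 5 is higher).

Standard total = 712600; weights = 0.2258, 0.1701, 0.3117, 0.2925.
District 1: 0.2258×61.11 + 0.1701×38.42 + 0.3117×46.04 + 0.2925×70.77 = 55.3790 per 100000.
District 5: 0.2258×102.99 + 0.1701×39.03 + 0.3117×49.59 + 0.2925×106.53 = 76.5034 per 100000.
Difference = 55.3790 − 76.5034 = -21.1244.

-21.12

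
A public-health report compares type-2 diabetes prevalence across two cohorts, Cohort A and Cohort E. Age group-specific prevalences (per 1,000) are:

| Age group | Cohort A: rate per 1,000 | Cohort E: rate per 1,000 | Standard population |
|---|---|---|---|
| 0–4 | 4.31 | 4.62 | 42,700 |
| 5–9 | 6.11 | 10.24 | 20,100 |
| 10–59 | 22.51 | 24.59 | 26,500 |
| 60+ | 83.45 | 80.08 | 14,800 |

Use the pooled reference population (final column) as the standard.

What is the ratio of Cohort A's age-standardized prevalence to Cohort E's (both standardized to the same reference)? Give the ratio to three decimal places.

0.955

Standard total = 104,100; weights = 0.4102, 0.1931, 0.2546, 0.1422.
Cohort A: 0.4102×4.31 + 0.1931×6.11 + 0.2546×22.51 + 0.1422×83.45 = 20.5420 per 1,000.
Cohort E: 0.4102×4.62 + 0.1931×10.24 + 0.2546×24.59 + 0.1422×80.08 = 21.5170 per 1,000.
Ratio = 20.5420 ÷ 21.5170 = 0.95469.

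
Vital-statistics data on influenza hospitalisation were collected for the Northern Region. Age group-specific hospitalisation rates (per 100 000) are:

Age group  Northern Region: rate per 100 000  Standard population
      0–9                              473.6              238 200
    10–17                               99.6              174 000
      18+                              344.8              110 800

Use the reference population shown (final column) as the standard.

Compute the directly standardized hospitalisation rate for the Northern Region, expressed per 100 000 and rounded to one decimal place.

321.9

Standard total = 523 000; weights = 0.4554, 0.3327, 0.2119.
Standardized rate: 0.4554×473.6 + 0.3327×99.6 + 0.2119×344.8 = 321.8848 per 100 000.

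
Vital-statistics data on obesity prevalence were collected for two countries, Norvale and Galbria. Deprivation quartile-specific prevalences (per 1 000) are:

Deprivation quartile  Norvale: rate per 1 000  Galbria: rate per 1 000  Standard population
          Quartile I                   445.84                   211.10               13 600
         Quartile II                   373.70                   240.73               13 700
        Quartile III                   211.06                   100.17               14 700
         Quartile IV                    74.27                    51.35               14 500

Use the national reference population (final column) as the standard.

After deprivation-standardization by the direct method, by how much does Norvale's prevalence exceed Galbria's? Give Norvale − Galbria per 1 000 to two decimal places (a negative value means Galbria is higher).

123.48

Standard total = 56 500; weights = 0.2407, 0.2425, 0.2602, 0.2566.
Norvale: 0.2407×445.84 + 0.2425×373.70 + 0.2602×211.06 + 0.2566×74.27 = 271.9046 per 1 000.
Galbria: 0.2407×211.10 + 0.2425×240.73 + 0.2602×100.17 + 0.2566×51.35 = 148.4254 per 1 000.
Difference = 271.9046 − 148.4254 = 123.4792.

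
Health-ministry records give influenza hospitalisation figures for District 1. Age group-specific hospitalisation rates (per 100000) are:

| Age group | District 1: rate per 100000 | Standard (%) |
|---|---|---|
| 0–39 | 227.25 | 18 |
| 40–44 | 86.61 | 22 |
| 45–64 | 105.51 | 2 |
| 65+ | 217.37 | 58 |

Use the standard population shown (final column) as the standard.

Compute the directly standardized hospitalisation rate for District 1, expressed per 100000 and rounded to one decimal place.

Standard weights: 0.18, 0.22, 0.02, 0.58.
Standardized rate: 0.1800×227.25 + 0.2200×86.61 + 0.0200×105.51 + 0.5800×217.37 = 188.1440 per 100000.

188.1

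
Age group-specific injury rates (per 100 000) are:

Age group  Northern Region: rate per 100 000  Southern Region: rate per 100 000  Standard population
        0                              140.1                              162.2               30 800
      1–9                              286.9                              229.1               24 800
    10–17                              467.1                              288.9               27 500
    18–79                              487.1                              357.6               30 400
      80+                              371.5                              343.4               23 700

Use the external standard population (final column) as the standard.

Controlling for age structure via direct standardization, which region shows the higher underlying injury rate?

Standard total = 137 200; weights = 0.2245, 0.1808, 0.2004, 0.2216, 0.1727.
The Northern Region: 0.2245×140.1 + 0.1808×286.9 + 0.2004×467.1 + 0.2216×487.1 + 0.1727×371.5 = 349.0367 per 100 000.
The Southern Region: 0.2245×162.2 + 0.1808×229.1 + 0.2004×288.9 + 0.2216×357.6 + 0.1727×343.4 = 274.2843 per 100 000.

Northern Region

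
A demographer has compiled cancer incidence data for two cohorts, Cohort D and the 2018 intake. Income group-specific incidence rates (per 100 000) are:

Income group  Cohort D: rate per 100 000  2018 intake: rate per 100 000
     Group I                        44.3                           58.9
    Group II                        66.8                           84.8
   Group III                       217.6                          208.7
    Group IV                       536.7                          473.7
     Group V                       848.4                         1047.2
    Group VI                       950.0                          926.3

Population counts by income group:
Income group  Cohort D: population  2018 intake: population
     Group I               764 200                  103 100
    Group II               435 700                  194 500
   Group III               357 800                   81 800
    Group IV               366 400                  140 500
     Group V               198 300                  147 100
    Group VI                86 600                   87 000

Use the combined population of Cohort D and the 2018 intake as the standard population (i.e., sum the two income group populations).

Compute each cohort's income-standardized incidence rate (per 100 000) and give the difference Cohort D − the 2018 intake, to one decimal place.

-17.8

Combined standard total = 2 963 000; weights = 0.2927, 0.2127, 0.1484, 0.1711, 0.1166, 0.0586.
Cohort D: 0.2927×44.3 + 0.2127×66.8 + 0.1484×217.6 + 0.1711×536.7 + 0.1166×848.4 + 0.0586×950.0 = 305.8341 per 100 000.
The 2018 intake: 0.2927×58.9 + 0.2127×84.8 + 0.1484×208.7 + 0.1711×473.7 + 0.1166×1047.2 + 0.0586×926.3 = 323.6235 per 100 000.
Difference = 305.8341 − 323.6235 = -17.7895.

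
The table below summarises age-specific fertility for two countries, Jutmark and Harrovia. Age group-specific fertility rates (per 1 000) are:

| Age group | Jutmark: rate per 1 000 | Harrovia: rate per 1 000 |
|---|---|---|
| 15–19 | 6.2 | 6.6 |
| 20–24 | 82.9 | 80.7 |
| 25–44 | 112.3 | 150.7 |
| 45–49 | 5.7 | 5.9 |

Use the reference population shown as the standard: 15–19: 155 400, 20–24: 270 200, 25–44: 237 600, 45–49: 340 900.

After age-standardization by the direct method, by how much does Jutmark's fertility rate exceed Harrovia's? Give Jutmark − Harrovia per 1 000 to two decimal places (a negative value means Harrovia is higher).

Standard total = 1 004 100; weights = 0.1548, 0.2691, 0.2366, 0.3395.
Jutmark: 0.1548×6.2 + 0.2691×82.9 + 0.2366×112.3 + 0.3395×5.7 = 51.7764 per 1 000.
Harrovia: 0.1548×6.6 + 0.2691×80.7 + 0.2366×150.7 + 0.3395×5.9 = 60.4008 per 1 000.
Difference = 51.7764 − 60.4008 = -8.6244.

-8.62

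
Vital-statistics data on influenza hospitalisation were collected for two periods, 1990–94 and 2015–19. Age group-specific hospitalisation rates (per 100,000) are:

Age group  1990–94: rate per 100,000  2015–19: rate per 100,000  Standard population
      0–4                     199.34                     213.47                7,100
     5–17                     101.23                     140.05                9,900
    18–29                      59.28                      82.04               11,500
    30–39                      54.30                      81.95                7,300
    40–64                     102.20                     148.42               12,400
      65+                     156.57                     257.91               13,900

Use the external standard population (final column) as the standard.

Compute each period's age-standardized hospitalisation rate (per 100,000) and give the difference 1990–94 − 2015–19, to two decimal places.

Standard total = 62,100; weights = 0.1143, 0.1594, 0.1852, 0.1176, 0.1997, 0.2238.
1990–94: 0.1143×199.34 + 0.1594×101.23 + 0.1852×59.28 + 0.1176×54.30 + 0.1997×102.20 + 0.2238×156.57 = 111.7424 per 100,000.
2015–19: 0.1143×213.47 + 0.1594×140.05 + 0.1852×82.04 + 0.1176×81.95 + 0.1997×148.42 + 0.2238×257.91 = 158.9241 per 100,000.
Difference = 111.7424 − 158.9241 = -47.1816.

-47.18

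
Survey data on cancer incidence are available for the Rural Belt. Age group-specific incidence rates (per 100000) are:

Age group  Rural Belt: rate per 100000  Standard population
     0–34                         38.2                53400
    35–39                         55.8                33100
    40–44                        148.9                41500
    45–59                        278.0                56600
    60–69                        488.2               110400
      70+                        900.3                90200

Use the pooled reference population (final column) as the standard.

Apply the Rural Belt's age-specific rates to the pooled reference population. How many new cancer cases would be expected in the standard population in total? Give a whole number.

Expected new cancer cases = Σ (standard pop × age-specific rate ÷ 100000)
= 53400×38.2/100000 + 33100×55.8/100000 + 41500×148.9/100000 + 56600×278.0/100000 + 110400×488.2/100000 + 90200×900.3/100000
= 20.40 + 18.47 + 61.79 + 157.35 + 538.97 + 812.07 = 1609.05.

1609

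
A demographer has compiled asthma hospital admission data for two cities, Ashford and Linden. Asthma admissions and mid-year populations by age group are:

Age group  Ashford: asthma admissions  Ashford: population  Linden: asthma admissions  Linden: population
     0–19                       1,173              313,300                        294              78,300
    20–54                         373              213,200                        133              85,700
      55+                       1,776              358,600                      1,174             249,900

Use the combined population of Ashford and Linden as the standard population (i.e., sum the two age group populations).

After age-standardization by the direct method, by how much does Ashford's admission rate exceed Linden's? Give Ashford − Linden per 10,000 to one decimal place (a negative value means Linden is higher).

Age-specific rates per 10,000 for Ashford: 37.44, 17.50, 49.53.
For Linden: 37.55, 15.52, 46.98.
Combined standard total = 1,299,000; weights = 0.3015, 0.2301, 0.4684.
Ashford: 0.3015×37.44 + 0.2301×17.50 + 0.4684×49.53 = 38.5123 per 10,000.
Linden: 0.3015×37.55 + 0.2301×15.52 + 0.4684×46.98 = 36.8969 per 10,000.
Difference = 38.5123 − 36.8969 = 1.6154.

1.6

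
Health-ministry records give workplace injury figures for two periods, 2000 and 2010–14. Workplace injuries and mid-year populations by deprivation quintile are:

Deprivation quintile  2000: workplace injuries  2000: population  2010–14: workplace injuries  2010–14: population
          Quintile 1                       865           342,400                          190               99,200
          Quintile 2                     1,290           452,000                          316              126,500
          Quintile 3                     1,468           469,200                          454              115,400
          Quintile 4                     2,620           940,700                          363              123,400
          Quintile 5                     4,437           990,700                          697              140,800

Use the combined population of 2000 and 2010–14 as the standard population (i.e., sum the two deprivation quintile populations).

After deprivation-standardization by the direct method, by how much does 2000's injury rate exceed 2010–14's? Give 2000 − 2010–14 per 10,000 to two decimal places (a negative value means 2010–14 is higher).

Deprivation-specific rates per 10,000 for 2000: 25.26, 28.54, 31.29, 27.85, 44.79.
For 2010–14: 19.15, 24.98, 39.34, 29.42, 49.50.
Combined standard total = 3,800,300; weights = 0.1162, 0.1522, 0.1538, 0.2800, 0.2977.
2000: 0.1162×25.26 + 0.1522×28.54 + 0.1538×31.29 + 0.2800×27.85 + 0.2977×44.79 = 33.2263 per 10,000.
2010–14: 0.1162×19.15 + 0.1522×24.98 + 0.1538×39.34 + 0.2800×29.42 + 0.2977×49.50 = 35.0558 per 10,000.
Difference = 33.2263 − 35.0558 = -1.8296.

-1.83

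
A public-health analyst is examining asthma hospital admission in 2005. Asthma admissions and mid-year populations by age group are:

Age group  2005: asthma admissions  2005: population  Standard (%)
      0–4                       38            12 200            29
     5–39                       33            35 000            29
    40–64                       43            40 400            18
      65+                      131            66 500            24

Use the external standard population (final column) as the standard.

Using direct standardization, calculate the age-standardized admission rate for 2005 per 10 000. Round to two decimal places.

18.41

Age-specific rates per 10 000 for 2005: 31.15, 9.43, 10.64, 19.70.
Standard weights: 0.29, 0.29, 0.18, 0.24.
Standardized rate: 0.2900×31.15 + 0.2900×9.43 + 0.1800×10.64 + 0.2400×19.70 = 18.4107 per 10 000.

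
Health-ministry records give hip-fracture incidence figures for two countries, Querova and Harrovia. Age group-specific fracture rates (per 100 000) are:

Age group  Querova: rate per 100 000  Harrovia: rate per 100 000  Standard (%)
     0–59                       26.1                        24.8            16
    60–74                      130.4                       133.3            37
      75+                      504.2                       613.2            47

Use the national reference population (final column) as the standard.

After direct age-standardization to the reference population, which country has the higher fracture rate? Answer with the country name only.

Harrovia

Standard weights: 0.16, 0.37, 0.47.
Querova: 0.1600×26.1 + 0.3700×130.4 + 0.4700×504.2 = 289.3980 per 100 000.
Harrovia: 0.1600×24.8 + 0.3700×133.3 + 0.4700×613.2 = 341.4930 per 100 000.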